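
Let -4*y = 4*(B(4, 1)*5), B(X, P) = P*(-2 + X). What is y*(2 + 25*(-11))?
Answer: 2730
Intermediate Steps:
y = -10 (y = -1*(-2 + 4)*5 = -1*2*5 = -2*5 = -10 ≈ -10.000)
y*(2 + 25*(-11)) = -10*(2 + 25*(-11)) = -10*(2 - 275) = -10*(-273) = 2730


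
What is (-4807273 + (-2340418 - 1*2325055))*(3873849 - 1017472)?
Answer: -27057733801242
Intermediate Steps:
(-4807273 + (-2340418 - 1*2325055))*(3873849 - 1017472) = (-4807273 + (-2340418 - 2325055))*2856377 = (-4807273 - 4665473)*2856377 = -9472746*2856377 = -27057733801242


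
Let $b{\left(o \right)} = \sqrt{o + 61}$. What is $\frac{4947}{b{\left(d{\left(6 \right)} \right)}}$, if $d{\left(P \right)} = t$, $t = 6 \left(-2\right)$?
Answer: $\frac{4947}{7} \approx 706.71$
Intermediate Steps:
$t = -12$
$d{\left(P \right)} = -12$
$b{\left(o \right)} = \sqrt{61 + o}$
$\frac{4947}{b{\left(d{\left(6 \right)} \right)}} = \frac{4947}{\sqrt{61 - 12}} = \frac{4947}{\sqrt{49}} = \frac{4947}{7}$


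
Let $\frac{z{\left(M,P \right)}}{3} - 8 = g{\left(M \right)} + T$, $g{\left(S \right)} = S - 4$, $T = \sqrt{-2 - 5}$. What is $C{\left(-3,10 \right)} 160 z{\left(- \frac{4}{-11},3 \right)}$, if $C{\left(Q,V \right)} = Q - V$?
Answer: $- \frac{299520}{11} - 6240 i \sqrt{7} \approx -27229.0 - 16510.0 i$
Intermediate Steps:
$T = i \sqrt{7}$ ($T = \sqrt{-7} = i \sqrt{7} \approx 2.6458 i$)
$g{\left(S \right)} = -4 + S$ ($g{\left(S \right)} = S - 4 = -4 + S$)
$z{\left(M,P \right)} = 12 + 3 M + 3 i \sqrt{7}$ ($z{\left(M,P \right)} = 24 + 3 \left(\left(-4 + M\right) + i \sqrt{7}\right) = 24 + 3 \left(-4 + M + i \sqrt{7}\right) = 24 + \left(-12 + 3 M + 3 i \sqrt{7}\right) = 12 + 3 M + 3 i \sqrt{7}$)
$C{\left(-3,10 \right)} 160 z{\left(- \frac{4}{-11},3 \right)} = \left(-3 - 10\right) 160 \left(12 + 3 \left(- \frac{4}{-11}\right) + 3 i \sqrt{7}\right) = \left(-3 - 10\right) 160 \left(12 + 3 \left(\left(-4\right) \left(- \frac{1}{11}\right)\right) + 3 i \sqrt{7}\right) = \left(-13\right) 160 \left(12 + 3 \cdot \frac{4}{11} + 3 i \sqrt{7}\right) = - 2080 \left(12 + \frac{12}{11} + 3 i \sqrt{7}\right) = - 2080 \left(\frac{144}{11} + 3 i \sqrt{7}\right) = - \frac{299520}{11} - 6240 i \sqrt{7}$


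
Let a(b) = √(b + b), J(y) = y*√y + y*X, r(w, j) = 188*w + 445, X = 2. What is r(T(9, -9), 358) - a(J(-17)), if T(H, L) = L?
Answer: -1247 - √(-68 - 34*I*√17) ≈ -1253.6 + 10.578*I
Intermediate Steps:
r(w, j) = 445 + 188*w
J(y) = y^(3/2) + 2*y (J(y) = y*√y + y*2 = y^(3/2) + 2*y)
a(b) = √2*√b (a(b) = √(2*b) = √2*√b)
r(T(9, -9), 358) - a(J(-17)) = (445 + 188*(-9)) - √2*√((-17)^(3/2) + 2*(-17)) = (445 - 1692) - √2*√(-17*I*√17 - 34) = -1247 - √2*√(-34 - 17*I*√17)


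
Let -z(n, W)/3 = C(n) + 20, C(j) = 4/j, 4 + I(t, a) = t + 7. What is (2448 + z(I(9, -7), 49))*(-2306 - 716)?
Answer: -7213514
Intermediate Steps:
I(t, a) = 3 + t (I(t, a) = -4 + (t + 7) = -4 + (7 + t) = 3 + t)
z(n, W) = -60 - 12/n (z(n, W) = -3*(4/n + 20) = -3*(20 + 4/n) = -60 - 12/n)
(2448 + z(I(9, -7), 49))*(-2306 - 716) = (2448 + (-60 - 12/(3 + 9)))*(-2306 - 716) = (2448 + (-60 - 12/12))*(-3022) = (2448 + (-60 - 12*1/12))*(-3022) = (2448 + (-60 - 1))*(-3022) = (2448 - 61)*(-3022) = 2387*(-3022) = -7213514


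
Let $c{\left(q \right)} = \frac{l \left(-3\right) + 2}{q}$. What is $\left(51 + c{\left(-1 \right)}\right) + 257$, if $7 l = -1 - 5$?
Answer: $\frac{2124}{7} \approx 303.43$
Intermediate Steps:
$l = - \frac{6}{7}$ ($l = \frac{-1 - 5}{7} = \frac{1}{7} \left(-6\right) = - \frac{6}{7} \approx -0.85714$)
$c{\left(q \right)} = \frac{32}{7 q}$ ($c{\left(q \right)} = \frac{\left(- \frac{6}{7}\right) \left(-3\right) + 2}{q} = \frac{\frac{18}{7} + 2}{q} = \frac{32}{7 q}$)
$\left(51 + c{\left(-1 \right)}\right) + 257 = \left(51 + \frac{32}{7 \left(-1\right)}\right) + 257 = \left(51 + \frac{32}{7} \left(-1\right)\right) + 257 = \left(51 - \frac{32}{7}\right) + 257 = \frac{325}{7} + 257 = \frac{2124}{7}$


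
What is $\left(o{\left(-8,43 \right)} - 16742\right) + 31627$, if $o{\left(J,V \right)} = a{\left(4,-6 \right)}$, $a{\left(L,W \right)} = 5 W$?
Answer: $14855$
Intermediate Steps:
$o{\left(J,V \right)} = -30$ ($o{\left(J,V \right)} = 5 \left(-6\right) = -30$)
$\left(o{\left(-8,43 \right)} - 16742\right) + 31627 = \left(-30 - 16742\right) + 31627 = -16772 + 31627 = 14855$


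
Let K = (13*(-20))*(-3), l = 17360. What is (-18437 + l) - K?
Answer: -1857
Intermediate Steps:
K = 780 (K = -260*(-3) = 780)
(-18437 + l) - K = (-18437 + 17360) - 1*780 = -1077 - 780 = -1857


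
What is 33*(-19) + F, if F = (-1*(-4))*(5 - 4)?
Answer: -623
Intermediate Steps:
F = 4 (F = 4*1 = 4)
33*(-19) + F = 33*(-19) + 4 = -627 + 4 = -623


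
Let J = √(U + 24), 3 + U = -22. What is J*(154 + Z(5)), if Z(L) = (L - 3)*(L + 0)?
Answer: 164*I ≈ 164.0*I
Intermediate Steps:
U = -25 (U = -3 - 22 = -25)
Z(L) = L*(-3 + L) (Z(L) = (-3 + L)*L = L*(-3 + L))
J = I (J = √(-25 + 24) = √(-1) = I ≈ 1.0*I)
J*(154 + Z(5)) = I*(154 + 5*(-3 + 5)) = I*(154 + 5*2) = I*(154 + 10) = I*164 = 164*I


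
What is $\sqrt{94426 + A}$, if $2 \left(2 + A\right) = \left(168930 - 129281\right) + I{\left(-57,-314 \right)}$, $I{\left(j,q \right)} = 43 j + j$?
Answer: $\frac{\sqrt{451978}}{2} \approx 336.15$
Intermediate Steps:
$I{\left(j,q \right)} = 44 j$
$A = \frac{37137}{2}$ ($A = -2 + \frac{\left(168930 - 129281\right) + 44 \left(-57\right)}{2} = -2 + \frac{39649 - 2508}{2} = -2 + \frac{1}{2} \cdot 37141 = -2 + \frac{37141}{2} = \frac{37137}{2} \approx 18569.0$)
$\sqrt{94426 + A} = \sqrt{94426 + \frac{37137}{2}} = \sqrt{\frac{225989}{2}} = \frac{\sqrt{451978}}{2}$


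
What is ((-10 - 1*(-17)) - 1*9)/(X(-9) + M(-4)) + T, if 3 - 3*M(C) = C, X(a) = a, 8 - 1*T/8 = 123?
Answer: -9197/10 ≈ -919.70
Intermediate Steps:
T = -920 (T = 64 - 8*123 = 64 - 984 = -920)
M(C) = 1 - C/3
((-10 - 1*(-17)) - 1*9)/(X(-9) + M(-4)) + T = ((-10 - 1*(-17)) - 1*9)/(-9 + (1 - ⅓*(-4))) - 920 = ((-10 + 17) - 9)/(-9 + (1 + 4/3)) - 920 = (7 - 9)/(-9 + 7/3) - 920 = -2/(-20/3) - 920 = -2*(-3/20) - 920 = 3/10 - 920 = -9197/10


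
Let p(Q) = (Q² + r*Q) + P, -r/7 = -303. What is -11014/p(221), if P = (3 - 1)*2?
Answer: -5507/258793 ≈ -0.021280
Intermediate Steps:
P = 4 (P = 2*2 = 4)
r = 2121 (r = -7*(-303) = 2121)
p(Q) = 4 + Q² + 2121*Q (p(Q) = (Q² + 2121*Q) + 4 = 4 + Q² + 2121*Q)
-11014/p(221) = -11014/(4 + 221² + 2121*221) = -11014/(4 + 48841 + 468741) = -11014/517586 = -11014*1/517586 = -5507/258793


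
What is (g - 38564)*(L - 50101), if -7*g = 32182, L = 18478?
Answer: 9554256990/7 ≈ 1.3649e+9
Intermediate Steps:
g = -32182/7 (g = -⅐*32182 = -32182/7 ≈ -4597.4)
(g - 38564)*(L - 50101) = (-32182/7 - 38564)*(18478 - 50101) = -302130/7*(-31623) = 9554256990/7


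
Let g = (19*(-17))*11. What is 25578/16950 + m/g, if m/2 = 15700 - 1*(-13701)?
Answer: -150969211/10037225 ≈ -15.041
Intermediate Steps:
g = -3553 (g = -323*11 = -3553)
m = 58802 (m = 2*(15700 - 1*(-13701)) = 2*(15700 + 13701) = 2*29401 = 58802)
25578/16950 + m/g = 25578/16950 + 58802/(-3553) = 25578*(1/16950) + 58802*(-1/3553) = 4263/2825 - 58802/3553 = -150969211/10037225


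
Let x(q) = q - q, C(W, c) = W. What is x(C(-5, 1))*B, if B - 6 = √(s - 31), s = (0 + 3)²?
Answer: 0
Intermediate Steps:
s = 9 (s = 3² = 9)
B = 6 + I*√22 (B = 6 + √(9 - 31) = 6 + √(-22) = 6 + I*√22 ≈ 6.0 + 4.6904*I)
x(q) = 0
x(C(-5, 1))*B = 0*(6 + I*√22) = 0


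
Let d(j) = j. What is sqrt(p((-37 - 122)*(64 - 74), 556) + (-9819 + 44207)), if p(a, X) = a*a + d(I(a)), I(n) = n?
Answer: sqrt(2564078) ≈ 1601.3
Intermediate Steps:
p(a, X) = a + a**2 (p(a, X) = a*a + a = a**2 + a = a + a**2)
sqrt(p((-37 - 122)*(64 - 74), 556) + (-9819 + 44207)) = sqrt(((-37 - 122)*(64 - 74))*(1 + (-37 - 122)*(64 - 74)) + (-9819 + 44207)) = sqrt((-159*(-10))*(1 - 159*(-10)) + 34388) = sqrt(1590*(1 + 1590) + 34388) = sqrt(1590*1591 + 34388) = sqrt(2529690 + 34388) = sqrt(2564078)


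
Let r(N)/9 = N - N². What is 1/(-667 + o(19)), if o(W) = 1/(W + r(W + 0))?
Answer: -3059/2040354 ≈ -0.0014993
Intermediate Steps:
r(N) = -9*N² + 9*N (r(N) = 9*(N - N²) = -9*N² + 9*N)
o(W) = 1/(W + 9*W*(1 - W)) (o(W) = 1/(W + 9*(W + 0)*(1 - (W + 0))) = 1/(W + 9*W*(1 - W)))
1/(-667 + o(19)) = 1/(-667 - 1/(19*(-10 + 9*19))) = 1/(-667 - 1*1/19/(-10 + 171)) = 1/(-667 - 1*1/19/161) = 1/(-667 - 1*1/19*1/161) = 1/(-667 - 1/3059) = 1/(-2040354/3059) = -3059/2040354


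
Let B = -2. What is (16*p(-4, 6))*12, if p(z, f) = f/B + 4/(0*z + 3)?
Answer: -320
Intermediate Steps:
p(z, f) = 4/3 - f/2 (p(z, f) = f/(-2) + 4/(0*z + 3) = f*(-½) + 4/(0 + 3) = -f/2 + 4/3 = 4/3 - f/2)
(16*p(-4, 6))*12 = (16*(4/3 - ½*6))*12 = (16*(4/3 - 3))*12 = (16*(-5/3))*12 = -80/3*12 = -320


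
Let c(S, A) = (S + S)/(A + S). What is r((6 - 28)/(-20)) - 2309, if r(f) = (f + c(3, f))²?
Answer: -387038299/168100 ≈ -2302.4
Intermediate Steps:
c(S, A) = 2*S/(A + S) (c(S, A) = (2*S)/(A + S) = 2*S/(A + S))
r(f) = (f + 6/(3 + f))² (r(f) = (f + 2*3/(f + 3))² = (f + 2*3/(3 + f))² = (f + 6/(3 + f))²)
r((6 - 28)/(-20)) - 2309 = ((6 - 28)/(-20) + 6/(3 + (6 - 28)/(-20)))² - 2309 = (-22*(-1/20) + 6/(3 - 22*(-1/20)))² - 2309 = (11/10 + 6/(3 + 11/10))² - 2309 = (11/10 + 6/(41/10))² - 2309 = (11/10 + 6*(10/41))² - 2309 = (11/10 + 60/41)² - 2309 = (1051/410)² - 2309 = 1104601/168100 - 2309 = -387038299/168100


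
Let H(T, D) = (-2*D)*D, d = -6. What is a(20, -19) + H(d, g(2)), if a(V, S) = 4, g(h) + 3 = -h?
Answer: -46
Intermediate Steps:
g(h) = -3 - h
H(T, D) = -2*D**2
a(20, -19) + H(d, g(2)) = 4 - 2*(-3 - 1*2)**2 = 4 - 2*(-3 - 2)**2 = 4 - 2*(-5)**2 = 4 - 2*25 = 4 - 50 = -46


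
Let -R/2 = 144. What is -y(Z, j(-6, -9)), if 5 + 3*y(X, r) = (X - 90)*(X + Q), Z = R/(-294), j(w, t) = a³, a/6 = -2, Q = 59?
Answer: 12831923/7203 ≈ 1781.5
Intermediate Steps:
a = -12 (a = 6*(-2) = -12)
R = -288 (R = -2*144 = -288)
j(w, t) = -1728 (j(w, t) = (-12)³ = -1728)
Z = 48/49 (Z = -288/(-294) = -288*(-1/294) = 48/49 ≈ 0.97959)
y(X, r) = -5/3 + (-90 + X)*(59 + X)/3 (y(X, r) = -5/3 + ((X - 90)*(X + 59))/3 = -5/3 + ((-90 + X)*(59 + X))/3 = -5/3 + (-90 + X)*(59 + X)/3)
-y(Z, j(-6, -9)) = -(-5315/3 - 31/3*48/49 + (48/49)²/3) = -(-5315/3 - 496/49 + (⅓)*(2304/2401)) = -(-5315/3 - 496/49 + 768/2401) = -1*(-12831923/7203) = 12831923/7203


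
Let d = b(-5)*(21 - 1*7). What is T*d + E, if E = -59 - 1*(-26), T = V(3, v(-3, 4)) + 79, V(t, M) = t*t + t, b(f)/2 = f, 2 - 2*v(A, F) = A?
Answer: -12773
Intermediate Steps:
v(A, F) = 1 - A/2
b(f) = 2*f
V(t, M) = t + t² (V(t, M) = t² + t = t + t²)
d = -140 (d = (2*(-5))*(21 - 1*7) = -10*(21 - 7) = -10*14 = -140)
T = 91 (T = 3*(1 + 3) + 79 = 3*4 + 79 = 12 + 79 = 91)
E = -33 (E = -59 + 26 = -33)
T*d + E = 91*(-140) - 33 = -12740 - 33 = -12773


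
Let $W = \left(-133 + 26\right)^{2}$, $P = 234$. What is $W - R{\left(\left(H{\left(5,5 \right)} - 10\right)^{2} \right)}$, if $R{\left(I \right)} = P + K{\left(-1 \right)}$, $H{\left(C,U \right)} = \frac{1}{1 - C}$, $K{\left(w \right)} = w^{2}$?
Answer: $11214$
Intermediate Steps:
$W = 11449$ ($W = \left(-107\right)^{2} = 11449$)
$R{\left(I \right)} = 235$ ($R{\left(I \right)} = 234 + \left(-1\right)^{2} = 234 + 1 = 235$)
$W - R{\left(\left(H{\left(5,5 \right)} - 10\right)^{2} \right)} = 11449 - 235 = 11214$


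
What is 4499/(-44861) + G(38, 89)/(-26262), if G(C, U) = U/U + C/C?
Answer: -59121230/589069791 ≈ -0.10036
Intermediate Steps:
G(C, U) = 2 (G(C, U) = 1 + 1 = 2)
4499/(-44861) + G(38, 89)/(-26262) = 4499/(-44861) + 2/(-26262) = 4499*(-1/44861) + 2*(-1/26262) = -4499/44861 - 1/13131 = -59121230/589069791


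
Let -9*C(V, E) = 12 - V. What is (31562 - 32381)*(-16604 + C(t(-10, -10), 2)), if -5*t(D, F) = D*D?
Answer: 13601588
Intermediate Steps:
t(D, F) = -D²/5 (t(D, F) = -D*D/5 = -D²/5)
C(V, E) = -4/3 + V/9 (C(V, E) = -(12 - V)/9 = -4/3 + V/9)
(31562 - 32381)*(-16604 + C(t(-10, -10), 2)) = (31562 - 32381)*(-16604 + (-4/3 + (-⅕*(-10)²)/9)) = -819*(-16604 + (-4/3 + (-⅕*100)/9)) = -819*(-16604 + (-4/3 + (⅑)*(-20))) = -819*(-16604 + (-4/3 - 20/9)) = -819*(-16604 - 32/9) = -819*(-149468/9) = 13601588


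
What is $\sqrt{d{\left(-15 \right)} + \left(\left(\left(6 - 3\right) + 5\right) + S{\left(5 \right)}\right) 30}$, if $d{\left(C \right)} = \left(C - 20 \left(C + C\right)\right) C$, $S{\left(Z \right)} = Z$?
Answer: $i \sqrt{8385} \approx 91.57 i$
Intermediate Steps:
$d{\left(C \right)} = - 39 C^{2}$ ($d{\left(C \right)} = \left(C - 20 \cdot 2 C\right) C = \left(C - 40 C\right) C = - 39 C C = - 39 C^{2}$)
$\sqrt{d{\left(-15 \right)} + \left(\left(\left(6 - 3\right) + 5\right) + S{\left(5 \right)}\right) 30} = \sqrt{- 39 \left(-15\right)^{2} + \left(\left(\left(6 - 3\right) + 5\right) + 5\right) 30} = \sqrt{\left(-39\right) 225 + \left(\left(\left(6 - 3\right) + 5\right) + 5\right) 30} = \sqrt{-8775 + \left(\left(3 + 5\right) + 5\right) 30} = \sqrt{-8775 + \left(8 + 5\right) 30} = \sqrt{-8775 + 13 \cdot 30} = \sqrt{-8775 + 390} = \sqrt{-8385} = i \sqrt{8385}$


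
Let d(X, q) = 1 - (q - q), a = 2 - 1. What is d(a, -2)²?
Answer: 1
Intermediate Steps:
a = 1
d(X, q) = 1 (d(X, q) = 1 - 1*0 = 1 + 0 = 1)
d(a, -2)² = 1² = 1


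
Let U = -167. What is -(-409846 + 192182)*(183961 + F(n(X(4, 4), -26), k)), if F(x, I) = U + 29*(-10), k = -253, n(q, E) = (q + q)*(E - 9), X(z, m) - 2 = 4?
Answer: 39942214656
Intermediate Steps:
X(z, m) = 6 (X(z, m) = 2 + 4 = 6)
n(q, E) = 2*q*(-9 + E) (n(q, E) = (2*q)*(-9 + E) = 2*q*(-9 + E))
F(x, I) = -457 (F(x, I) = -167 + 29*(-10) = -167 - 290 = -457)
-(-409846 + 192182)*(183961 + F(n(X(4, 4), -26), k)) = -(-409846 + 192182)*(183961 - 457) = -(-217664)*183504 = -1*(-39942214656) = 39942214656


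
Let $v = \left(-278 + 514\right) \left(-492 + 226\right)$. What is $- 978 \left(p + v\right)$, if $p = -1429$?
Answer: $62792490$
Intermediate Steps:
$v = -62776$ ($v = 236 \left(-266\right) = -62776$)
$- 978 \left(p + v\right) = - 978 \left(-1429 - 62776\right) = \left(-978\right) \left(-64205\right) = 62792490$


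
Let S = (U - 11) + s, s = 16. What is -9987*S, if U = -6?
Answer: 9987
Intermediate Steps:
S = -1 (S = (-6 - 11) + 16 = -17 + 16 = -1)
-9987*S = -9987*(-1) = 9987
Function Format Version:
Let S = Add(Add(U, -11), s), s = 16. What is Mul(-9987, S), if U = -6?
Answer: 9987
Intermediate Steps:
S = -1 (S = Add(Add(-6, -11), 16) = Add(-17, 16) = -1)
Mul(-9987, S) = Mul(-9987, -1) = 9987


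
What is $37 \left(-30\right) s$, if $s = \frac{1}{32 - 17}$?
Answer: $-74$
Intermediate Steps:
$s = \frac{1}{15} \approx 0.066667$
$37 \left(-30\right) s = 37 \left(-30\right) \frac{1}{15} = \left(-1110\right) \frac{1}{15} = -74$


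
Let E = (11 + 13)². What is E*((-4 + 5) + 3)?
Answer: 2304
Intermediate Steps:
E = 576 (E = 24² = 576)
E*((-4 + 5) + 3) = 576*((-4 + 5) + 3) = 576*(1 + 3) = 576*4 = 2304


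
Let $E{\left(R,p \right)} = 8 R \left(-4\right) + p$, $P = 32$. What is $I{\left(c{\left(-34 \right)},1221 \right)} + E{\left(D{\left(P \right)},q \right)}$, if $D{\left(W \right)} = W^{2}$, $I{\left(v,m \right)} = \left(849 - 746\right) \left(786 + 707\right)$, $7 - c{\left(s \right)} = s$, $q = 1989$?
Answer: $123000$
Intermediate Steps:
$c{\left(s \right)} = 7 - s$
$I{\left(v,m \right)} = 153779$ ($I{\left(v,m \right)} = 103 \cdot 1493 = 153779$)
$E{\left(R,p \right)} = p - 32 R$ ($E{\left(R,p \right)} = 8 \left(- 4 R\right) + p = - 32 R + p = p - 32 R$)
$I{\left(c{\left(-34 \right)},1221 \right)} + E{\left(D{\left(P \right)},q \right)} = 153779 + \left(1989 - 32 \cdot 32^{2}\right) = 153779 + \left(1989 - 32768\right) = 153779 - 30779 = 123000$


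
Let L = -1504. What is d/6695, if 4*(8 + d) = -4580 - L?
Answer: -777/6695 ≈ -0.11606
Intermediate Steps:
d = -777 (d = -8 + (-4580 - 1*(-1504))/4 = -8 + (-4580 + 1504)/4 = -8 + (¼)*(-3076) = -8 - 769 = -777)
d/6695 = -777/6695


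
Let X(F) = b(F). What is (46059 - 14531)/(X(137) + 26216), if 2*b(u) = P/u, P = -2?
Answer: 4319336/3591591 ≈ 1.2026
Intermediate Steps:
b(u) = -1/u (b(u) = (-2/u)/2 = -1/u)
X(F) = -1/F
(46059 - 14531)/(X(137) + 26216) = (46059 - 14531)/(-1/137 + 26216) = 31528/(-1*1/137 + 26216) = 31528/(-1/137 + 26216) = 31528/(3591591/137) = 31528*(137/3591591) = 4319336/3591591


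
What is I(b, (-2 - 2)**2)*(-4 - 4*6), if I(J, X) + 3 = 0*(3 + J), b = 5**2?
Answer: 84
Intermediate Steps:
b = 25
I(J, X) = -3 (I(J, X) = -3 + 0*(3 + J) = -3 + 0 = -3)
I(b, (-2 - 2)**2)*(-4 - 4*6) = -3*(-4 - 4*6) = -3*(-4 - 24) = -3*(-28) = 84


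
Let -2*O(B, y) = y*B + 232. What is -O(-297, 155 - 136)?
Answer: -5411/2 ≈ -2705.5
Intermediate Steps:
O(B, y) = -116 - B*y/2 (O(B, y) = -(y*B + 232)/2 = -(B*y + 232)/2 = -(232 + B*y)/2 = -116 - B*y/2)
-O(-297, 155 - 136) = -(-116 - ½*(-297)*(155 - 136)) = -(-116 - ½*(-297)*19) = -(-116 + 5643/2) = -1*5411/2 = -5411/2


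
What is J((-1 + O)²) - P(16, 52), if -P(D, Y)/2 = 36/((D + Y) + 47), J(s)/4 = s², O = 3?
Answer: 7432/115 ≈ 64.626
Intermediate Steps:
J(s) = 4*s²
P(D, Y) = -72/(47 + D + Y) (P(D, Y) = -72/((D + Y) + 47) = -72/(47 + D + Y))
J((-1 + O)²) - P(16, 52) = 4*((-1 + 3)²)² - (-72)/(47 + 16 + 52) = 4*(2²)² - (-72)/115 = 4*4² - (-72)/115 = 4*16 - 1*(-72/115) = 64 + 72/115 = 7432/115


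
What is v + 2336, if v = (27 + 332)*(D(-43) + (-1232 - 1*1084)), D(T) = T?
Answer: -844545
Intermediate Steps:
v = -846881 (v = (27 + 332)*(-43 + (-1232 - 1*1084)) = 359*(-43 + (-1232 - 1084)) = 359*(-43 - 2316) = 359*(-2359) = -846881)
v + 2336 = -846881 + 2336 = -844545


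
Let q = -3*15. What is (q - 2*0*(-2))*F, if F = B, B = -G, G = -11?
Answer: -495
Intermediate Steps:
q = -45
B = 11 (B = -1*(-11) = 11)
F = 11
(q - 2*0*(-2))*F = (-45 - 2*0*(-2))*11 = (-45 + 0*(-2))*11 = (-45 + 0)*11 = -45*11 = -495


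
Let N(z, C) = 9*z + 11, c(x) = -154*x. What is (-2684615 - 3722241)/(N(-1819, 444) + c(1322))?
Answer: 1601714/54987 ≈ 29.129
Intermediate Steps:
N(z, C) = 11 + 9*z
(-2684615 - 3722241)/(N(-1819, 444) + c(1322)) = (-2684615 - 3722241)/((11 + 9*(-1819)) - 154*1322) = -6406856/((11 - 16371) - 203588) = -6406856/(-16360 - 203588) = -6406856/(-219948) = -6406856*(-1/219948) = 1601714/54987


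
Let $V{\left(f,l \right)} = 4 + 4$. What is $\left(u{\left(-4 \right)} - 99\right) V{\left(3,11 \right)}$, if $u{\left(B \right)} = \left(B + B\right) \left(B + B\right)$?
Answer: $-280$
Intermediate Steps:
$u{\left(B \right)} = 4 B^{2}$ ($u{\left(B \right)} = 2 B 2 B = 4 B^{2}$)
$V{\left(f,l \right)} = 8$
$\left(u{\left(-4 \right)} - 99\right) V{\left(3,11 \right)} = \left(4 \left(-4\right)^{2} - 99\right) 8 = \left(4 \cdot 16 - 99\right) 8 = \left(64 - 99\right) 8 = \left(-35\right) 8 = -280$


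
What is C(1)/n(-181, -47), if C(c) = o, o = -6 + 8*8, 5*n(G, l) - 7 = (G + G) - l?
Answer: -145/154 ≈ -0.94156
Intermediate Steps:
n(G, l) = 7/5 - l/5 + 2*G/5 (n(G, l) = 7/5 + ((G + G) - l)/5 = 7/5 + (2*G - l)/5 = 7/5 + (-l + 2*G)/5 = 7/5 + (-l/5 + 2*G/5) = 7/5 - l/5 + 2*G/5)
o = 58 (o = -6 + 64 = 58)
C(c) = 58
C(1)/n(-181, -47) = 58/(7/5 - ⅕*(-47) + (⅖)*(-181)) = 58/(7/5 + 47/5 - 362/5) = 58/(-308/5) = 58*(-5/308) = -145/154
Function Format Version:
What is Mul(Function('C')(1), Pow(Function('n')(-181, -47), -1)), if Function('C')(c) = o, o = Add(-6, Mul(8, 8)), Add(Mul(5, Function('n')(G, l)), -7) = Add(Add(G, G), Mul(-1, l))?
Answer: Rational(-145, 154) ≈ -0.94156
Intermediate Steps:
Function('n')(G, l) = Add(Rational(7, 5), Mul(Rational(-1, 5), l), Mul(Rational(2, 5), G)) (Function('n')(G, l) = Add(Rational(7, 5), Mul(Rational(1, 5), Add(Add(G, G), Mul(-1, l)))) = Add(Rational(7, 5), Mul(Rational(1, 5), Add(Mul(2, G), Mul(-1, l)))) = Add(Rational(7, 5), Mul(Rational(1, 5), Add(Mul(-1, l), Mul(2, G)))) = Add(Rational(7, 5), Add(Mul(Rational(-1, 5), l), Mul(Rational(2, 5), G))) = Add(Rational(7, 5), Mul(Rational(-1, 5), l), Mul(Rational(2, 5), G)))
o = 58 (o = Add(-6, 64) = 58)
Function('C')(c) = 58
Mul(Function('C')(1), Pow(Function('n')(-181, -47), -1)) = Mul(58, Pow(Add(Rational(7, 5), Mul(Rational(-1, 5), -47), Mul(Rational(2, 5), -181)), -1)) = Mul(58, Pow(Add(Rational(7, 5), Rational(47, 5), Rational(-362, 5)), -1)) = Mul(58, Pow(Rational(-308, 5), -1)) = Mul(58, Rational(-5, 308)) = Rational(-145, 154)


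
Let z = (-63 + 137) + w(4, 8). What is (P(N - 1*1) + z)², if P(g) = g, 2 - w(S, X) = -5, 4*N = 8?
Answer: 6724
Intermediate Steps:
N = 2 (N = (¼)*8 = 2)
w(S, X) = 7 (w(S, X) = 2 - 1*(-5) = 2 + 5 = 7)
z = 81 (z = (-63 + 137) + 7 = 74 + 7 = 81)
(P(N - 1*1) + z)² = ((2 - 1*1) + 81)² = ((2 - 1) + 81)² = (1 + 81)² = 82² = 6724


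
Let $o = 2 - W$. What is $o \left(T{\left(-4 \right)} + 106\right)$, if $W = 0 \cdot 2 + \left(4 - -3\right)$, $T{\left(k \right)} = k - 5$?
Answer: $-485$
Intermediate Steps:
$T{\left(k \right)} = -5 + k$ ($T{\left(k \right)} = k - 5 = -5 + k$)
$W = 7$ ($W = 0 + \left(4 + 3\right) = 0 + 7 = 7$)
$o = -5$ ($o = 2 - 7 = -5$)
$o \left(T{\left(-4 \right)} + 106\right) = - 5 \left(\left(-5 - 4\right) + 106\right) = - 5 \left(-9 + 106\right) = \left(-5\right) 97 = -485$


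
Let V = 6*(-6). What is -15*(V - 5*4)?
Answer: 840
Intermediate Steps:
V = -36
-15*(V - 5*4) = -15*(-36 - 5*4) = -15*(-36 - 20) = -15*(-56) = 840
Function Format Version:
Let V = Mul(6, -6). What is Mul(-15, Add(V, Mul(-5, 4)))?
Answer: 840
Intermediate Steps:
V = -36
Mul(-15, Add(V, Mul(-5, 4))) = Mul(-15, Add(-36, Mul(-5, 4))) = Mul(-15, Add(-36, -20)) = Mul(-15, -56) = 840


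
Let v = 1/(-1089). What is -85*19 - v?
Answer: -1758734/1089 ≈ -1615.0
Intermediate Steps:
v = -1/1089 ≈ -0.00091827
-85*19 - v = -85*19 - 1*(-1/1089) = -1615 + 1/1089 = -1758734/1089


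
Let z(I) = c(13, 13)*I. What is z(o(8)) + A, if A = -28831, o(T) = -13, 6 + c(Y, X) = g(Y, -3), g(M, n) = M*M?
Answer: -30950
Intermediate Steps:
g(M, n) = M²
c(Y, X) = -6 + Y²
z(I) = 163*I (z(I) = (-6 + 13²)*I = (-6 + 169)*I = 163*I)
z(o(8)) + A = 163*(-13) - 28831 = -2119 - 28831 = -30950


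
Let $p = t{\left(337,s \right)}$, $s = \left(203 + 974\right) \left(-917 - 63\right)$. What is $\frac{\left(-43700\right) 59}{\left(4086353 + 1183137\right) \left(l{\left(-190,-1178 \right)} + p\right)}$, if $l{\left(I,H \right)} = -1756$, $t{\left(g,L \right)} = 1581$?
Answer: $\frac{51566}{18443215} \approx 0.0027959$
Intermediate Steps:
$s = -1153460$ ($s = 1177 \left(-980\right) = -1153460$)
$p = 1581$
$\frac{\left(-43700\right) 59}{\left(4086353 + 1183137\right) \left(l{\left(-190,-1178 \right)} + p\right)} = \frac{\left(-43700\right) 59}{\left(4086353 + 1183137\right) \left(-1756 + 1581\right)} = - \frac{2578300}{5269490 \left(-175\right)} = - \frac{2578300}{-922160750} = \left(-2578300\right) \left(- \frac{1}{922160750}\right) = \frac{51566}{18443215}$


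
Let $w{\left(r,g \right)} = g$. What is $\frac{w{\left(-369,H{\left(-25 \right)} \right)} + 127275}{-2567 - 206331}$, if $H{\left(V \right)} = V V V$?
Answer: $- \frac{55825}{104449} \approx -0.53447$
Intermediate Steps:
$H{\left(V \right)} = V^{3}$ ($H{\left(V \right)} = V^{2} V = V^{3}$)
$\frac{w{\left(-369,H{\left(-25 \right)} \right)} + 127275}{-2567 - 206331} = \frac{\left(-25\right)^{3} + 127275}{-2567 - 206331} = \frac{-15625 + 127275}{-208898} = 111650 \left(- \frac{1}{208898}\right) = - \frac{55825}{104449}$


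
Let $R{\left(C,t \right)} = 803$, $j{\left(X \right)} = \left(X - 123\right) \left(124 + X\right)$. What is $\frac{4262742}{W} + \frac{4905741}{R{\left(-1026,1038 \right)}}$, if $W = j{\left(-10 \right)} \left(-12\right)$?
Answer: $\frac{49777395685}{8116724} \approx 6132.7$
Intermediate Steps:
$j{\left(X \right)} = \left(-123 + X\right) \left(124 + X\right)$
$W = 181944$ ($W = \left(-15252 - 10 + \left(-10\right)^{2}\right) \left(-12\right) = \left(-15252 - 10 + 100\right) \left(-12\right) = \left(-15162\right) \left(-12\right) = 181944$)
$\frac{4262742}{W} + \frac{4905741}{R{\left(-1026,1038 \right)}} = \frac{4262742}{181944} + \frac{4905741}{803} = 4262742 \cdot \frac{1}{181944} + 4905741 \cdot \frac{1}{803} = \frac{236819}{10108} + \frac{4905741}{803} = \frac{49777395685}{8116724}$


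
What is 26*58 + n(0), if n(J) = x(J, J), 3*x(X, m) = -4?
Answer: 4520/3 ≈ 1506.7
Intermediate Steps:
x(X, m) = -4/3 (x(X, m) = (⅓)*(-4) = -4/3)
n(J) = -4/3
26*58 + n(0) = 26*58 - 4/3 = 1508 - 4/3 = 4520/3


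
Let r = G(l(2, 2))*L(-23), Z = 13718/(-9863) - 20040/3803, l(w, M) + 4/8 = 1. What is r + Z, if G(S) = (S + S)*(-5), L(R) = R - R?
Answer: -249824074/37508989 ≈ -6.6604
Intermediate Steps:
L(R) = 0
l(w, M) = ½ (l(w, M) = -½ + 1 = ½)
G(S) = -10*S (G(S) = (2*S)*(-5) = -10*S)
Z = -249824074/37508989 (Z = 13718*(-1/9863) - 20040*1/3803 = -13718/9863 - 20040/3803 = -249824074/37508989 ≈ -6.6604)
r = 0 (r = -10*½*0 = -5*0 = 0)
r + Z = 0 - 249824074/37508989 = -249824074/37508989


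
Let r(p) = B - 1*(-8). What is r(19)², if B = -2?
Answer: 36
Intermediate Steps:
r(p) = 6 (r(p) = -2 - 1*(-8) = -2 + 8 = 6)
r(19)² = 6² = 36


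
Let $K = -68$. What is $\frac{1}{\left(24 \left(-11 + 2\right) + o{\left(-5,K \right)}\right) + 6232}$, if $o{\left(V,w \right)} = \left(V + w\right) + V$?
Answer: $\frac{1}{5938} \approx 0.00016841$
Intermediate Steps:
$o{\left(V,w \right)} = w + 2 V$
$\frac{1}{\left(24 \left(-11 + 2\right) + o{\left(-5,K \right)}\right) + 6232} = \frac{1}{\left(24 \left(-11 + 2\right) + \left(-68 + 2 \left(-5\right)\right)\right) + 6232} = \frac{1}{\left(24 \left(-9\right) - 78\right) + 6232} = \frac{1}{\left(-216 - 78\right) + 6232} = \frac{1}{-294 + 6232} = \frac{1}{5938}$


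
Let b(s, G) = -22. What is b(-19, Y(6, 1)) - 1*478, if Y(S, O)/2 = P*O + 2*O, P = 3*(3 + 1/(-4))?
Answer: -500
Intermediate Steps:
P = 33/4 (P = 3*(3 - 1/4) = 3*(11/4) = 33/4 ≈ 8.2500)
Y(S, O) = 41*O/2 (Y(S, O) = 2*(33*O/4 + 2*O) = 2*(41*O/4) = 41*O/2)
b(-19, Y(6, 1)) - 1*478 = -22 - 1*478 = -22 - 478 = -500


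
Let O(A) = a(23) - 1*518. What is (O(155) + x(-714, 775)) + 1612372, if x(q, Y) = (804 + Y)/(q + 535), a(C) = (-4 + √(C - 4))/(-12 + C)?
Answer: 3173722441/1969 + √19/11 ≈ 1.6118e+6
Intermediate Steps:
a(C) = (-4 + √(-4 + C))/(-12 + C)
O(A) = -5702/11 + √19/11 (O(A) = (-4 + √(-4 + 23))/(-12 + 23) - 1*518 = (-4 + √19)/11 - 518 = (-4/11 + √19/11) - 518 = -5702/11 + √19/11)
x(q, Y) = (804 + Y)/(535 + q)
(O(155) + x(-714, 775)) + 1612372 = ((-5702/11 + √19/11) + (804 + 775)/(535 - 714)) + 1612372 = ((-5702/11 + √19/11) + 1579/(-179)) + 1612372 = ((-5702/11 + √19/11) - 1/179*1579) + 1612372 = ((-5702/11 + √19/11) - 1579/179) + 1612372 = (-1038027/1969 + √19/11) + 1612372 = 3173722441/1969 + √19/11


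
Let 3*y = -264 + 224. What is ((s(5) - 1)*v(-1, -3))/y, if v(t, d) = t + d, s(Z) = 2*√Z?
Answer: -3/10 + 3*√5/5 ≈ 1.0416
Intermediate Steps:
y = -40/3 (y = (-264 + 224)/3 = (⅓)*(-40) = -40/3 ≈ -13.333)
v(t, d) = d + t
((s(5) - 1)*v(-1, -3))/y = ((2*√5 - 1)*(-3 - 1))/(-40/3) = ((-1 + 2*√5)*(-4))*(-3/40) = (4 - 8*√5)*(-3/40) = -3/10 + 3*√5/5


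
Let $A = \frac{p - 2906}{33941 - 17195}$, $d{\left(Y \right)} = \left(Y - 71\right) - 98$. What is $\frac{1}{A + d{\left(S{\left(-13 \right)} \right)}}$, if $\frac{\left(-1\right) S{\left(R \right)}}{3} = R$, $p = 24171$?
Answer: $- \frac{16746}{2155715} \approx -0.0077682$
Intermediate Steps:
$S{\left(R \right)} = - 3 R$
$d{\left(Y \right)} = -169 + Y$ ($d{\left(Y \right)} = \left(-71 + Y\right) - 98 = -169 + Y$)
$A = \frac{21265}{16746}$ ($A = \frac{24171 - 2906}{33941 - 17195} = \frac{21265}{16746} \approx 1.2699$)
$\frac{1}{A + d{\left(S{\left(-13 \right)} \right)}} = \frac{1}{\frac{21265}{16746} - 130} = \frac{1}{- \frac{2155715}{16746}} = - \frac{16746}{2155715}$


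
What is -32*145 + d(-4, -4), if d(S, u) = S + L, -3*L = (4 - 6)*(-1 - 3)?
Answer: -13940/3 ≈ -4646.7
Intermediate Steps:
L = -8/3 (L = -(4 - 6)*(-1 - 3)/3 = -(-2)*(-4)/3 = -⅓*8 = -8/3 ≈ -2.6667)
d(S, u) = -8/3 + S (d(S, u) = S - 8/3 = -8/3 + S)
-32*145 + d(-4, -4) = -32*145 + (-8/3 - 4) = -4640 - 20/3 = -13940/3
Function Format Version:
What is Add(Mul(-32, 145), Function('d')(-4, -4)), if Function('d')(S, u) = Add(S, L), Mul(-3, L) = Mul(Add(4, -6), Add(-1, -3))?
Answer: Rational(-13940, 3) ≈ -4646.7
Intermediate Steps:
L = Rational(-8, 3) (L = Mul(Rational(-1, 3), Mul(Add(4, -6), Add(-1, -3))) = Mul(Rational(-1, 3), Mul(-2, -4)) = Mul(Rational(-1, 3), 8) = Rational(-8, 3) ≈ -2.6667)
Function('d')(S, u) = Add(Rational(-8, 3), S) (Function('d')(S, u) = Add(S, Rational(-8, 3)) = Add(Rational(-8, 3), S))
Add(Mul(-32, 145), Function('d')(-4, -4)) = Add(Mul(-32, 145), Add(Rational(-8, 3), -4)) = Add(-4640, Rational(-20, 3)) = Rational(-13940, 3)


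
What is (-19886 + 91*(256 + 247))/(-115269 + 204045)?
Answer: 8629/29592 ≈ 0.29160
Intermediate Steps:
(-19886 + 91*(256 + 247))/(-115269 + 204045) = (-19886 + 91*503)/88776 = (-19886 + 45773)*(1/88776) = 25887*(1/88776) = 8629/29592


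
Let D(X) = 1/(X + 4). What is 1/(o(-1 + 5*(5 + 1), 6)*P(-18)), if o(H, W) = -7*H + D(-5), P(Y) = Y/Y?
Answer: -1/204 ≈ -0.0049020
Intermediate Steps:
P(Y) = 1
D(X) = 1/(4 + X)
o(H, W) = -1 - 7*H (o(H, W) = -7*H + 1/(4 - 5) = -7*H + 1/(-1) = -7*H - 1 = -1 - 7*H)
1/(o(-1 + 5*(5 + 1), 6)*P(-18)) = 1/((-1 - 7*(-1 + 5*(5 + 1)))*1) = 1/((-1 - 7*(-1 + 5*6))*1) = 1/((-1 - 7*(-1 + 30))*1) = 1/((-1 - 7*29)*1) = 1/((-1 - 203)*1) = 1/(-204*1) = 1/(-204) = -1/204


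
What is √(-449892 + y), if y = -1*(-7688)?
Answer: 2*I*√110551 ≈ 664.98*I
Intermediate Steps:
y = 7688
√(-449892 + y) = √(-449892 + 7688) = √(-442204) = 2*I*√110551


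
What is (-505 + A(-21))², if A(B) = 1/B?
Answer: 112487236/441 ≈ 2.5507e+5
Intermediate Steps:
(-505 + A(-21))² = (-505 + 1/(-21))² = (-505 - 1/21)² = (-10606/21)² = 112487236/441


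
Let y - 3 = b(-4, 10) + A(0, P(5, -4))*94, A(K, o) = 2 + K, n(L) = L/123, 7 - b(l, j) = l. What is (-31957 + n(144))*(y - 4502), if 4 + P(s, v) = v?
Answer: 5633812700/41 ≈ 1.3741e+8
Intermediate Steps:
b(l, j) = 7 - l
P(s, v) = -4 + v
n(L) = L/123 (n(L) = L*(1/123) = L/123)
y = 202 (y = 3 + ((7 - 1*(-4)) + (2 + 0)*94) = 3 + ((7 + 4) + 2*94) = 3 + (11 + 188) = 3 + 199 = 202)
(-31957 + n(144))*(y - 4502) = (-31957 + (1/123)*144)*(202 - 4502) = (-31957 + 48/41)*(-4300) = -1310189/41*(-4300) = 5633812700/41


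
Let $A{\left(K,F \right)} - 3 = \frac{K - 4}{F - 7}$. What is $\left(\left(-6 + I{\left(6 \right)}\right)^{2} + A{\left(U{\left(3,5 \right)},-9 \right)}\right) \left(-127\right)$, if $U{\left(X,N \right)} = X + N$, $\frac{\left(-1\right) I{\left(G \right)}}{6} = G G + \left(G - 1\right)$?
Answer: $- \frac{32261429}{4} \approx -8.0654 \cdot 10^{6}$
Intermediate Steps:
$I{\left(G \right)} = 6 - 6 G - 6 G^{2}$ ($I{\left(G \right)} = - 6 \left(G G + \left(G - 1\right)\right) = - 6 \left(G^{2} + \left(G - 1\right)\right) = - 6 \left(G^{2} + \left(-1 + G\right)\right) = - 6 \left(-1 + G + G^{2}\right) = 6 - 6 G - 6 G^{2}$)
$U{\left(X,N \right)} = N + X$
$A{\left(K,F \right)} = 3 + \frac{-4 + K}{-7 + F}$ ($A{\left(K,F \right)} = 3 + \frac{K - 4}{F - 7} = 3 + \frac{-4 + K}{-7 + F}$)
$\left(\left(-6 + I{\left(6 \right)}\right)^{2} + A{\left(U{\left(3,5 \right)},-9 \right)}\right) \left(-127\right) = \left(\left(-6 - \left(30 + 216\right)\right)^{2} + \frac{-25 + \left(5 + 3\right) + 3 \left(-9\right)}{-7 - 9}\right) \left(-127\right) = \left(\left(-6 - 246\right)^{2} + \frac{-25 + 8 - 27}{-16}\right) \left(-127\right) = \left(\left(-6 - 246\right)^{2} - - \frac{11}{4}\right) \left(-127\right) = \left(\left(-6 - 246\right)^{2} + \frac{11}{4}\right) \left(-127\right) = \left(\left(-252\right)^{2} + \frac{11}{4}\right) \left(-127\right) = \left(63504 + \frac{11}{4}\right) \left(-127\right) = \frac{254027}{4} \left(-127\right) = - \frac{32261429}{4}$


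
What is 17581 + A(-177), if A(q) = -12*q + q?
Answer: 19528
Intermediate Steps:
A(q) = -11*q
17581 + A(-177) = 17581 - 11*(-177) = 17581 + 1947 = 19528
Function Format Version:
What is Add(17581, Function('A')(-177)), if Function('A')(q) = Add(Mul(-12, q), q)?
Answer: 19528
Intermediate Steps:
Function('A')(q) = Mul(-11, q)
Add(17581, Function('A')(-177)) = Add(17581, Mul(-11, -177)) = Add(17581, 1947) = 19528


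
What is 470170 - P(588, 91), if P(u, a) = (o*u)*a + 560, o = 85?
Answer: -4078570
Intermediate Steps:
P(u, a) = 560 + 85*a*u (P(u, a) = (85*u)*a + 560 = 85*a*u + 560 = 560 + 85*a*u)
470170 - P(588, 91) = 470170 - (560 + 85*91*588) = 470170 - (560 + 4548180) = 470170 - 1*4548740 = 470170 - 4548740 = -4078570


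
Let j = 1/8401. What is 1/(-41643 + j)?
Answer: -8401/349842842 ≈ -2.4014e-5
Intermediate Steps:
j = 1/8401 ≈ 0.00011903
1/(-41643 + j) = 1/(-41643 + 1/8401) = 1/(-349842842/8401) = -8401/349842842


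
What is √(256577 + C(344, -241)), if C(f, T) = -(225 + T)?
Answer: √256593 ≈ 506.55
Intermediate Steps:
C(f, T) = -225 - T
√(256577 + C(344, -241)) = √(256577 + (-225 - 1*(-241))) = √(256577 + (-225 + 241)) = √(256577 + 16) = √256593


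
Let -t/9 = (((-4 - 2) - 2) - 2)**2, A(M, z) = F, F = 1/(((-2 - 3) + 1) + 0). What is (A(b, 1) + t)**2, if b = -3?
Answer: 12967201/16 ≈ 8.1045e+5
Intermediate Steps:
F = -1/4 (F = 1/((-5 + 1) + 0) = 1/(-4 + 0) = 1/(-4) = -1/4 ≈ -0.25000)
A(M, z) = -1/4
t = -900 (t = -9*(((-4 - 2) - 2) - 2)**2 = -9*((-6 - 2) - 2)**2 = -9*(-8 - 2)**2 = -9*(-10)**2 = -9*100 = -900)
(A(b, 1) + t)**2 = (-1/4 - 900)**2 = (-3601/4)**2 = 12967201/16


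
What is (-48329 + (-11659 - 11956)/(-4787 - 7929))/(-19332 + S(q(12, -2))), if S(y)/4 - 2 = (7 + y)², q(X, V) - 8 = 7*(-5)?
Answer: 87789707/32196912 ≈ 2.7267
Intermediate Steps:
q(X, V) = -27 (q(X, V) = 8 + 7*(-5) = 8 - 35 = -27)
S(y) = 8 + 4*(7 + y)²
(-48329 + (-11659 - 11956)/(-4787 - 7929))/(-19332 + S(q(12, -2))) = (-48329 + (-11659 - 11956)/(-4787 - 7929))/(-19332 + (8 + 4*(7 - 27)²)) = (-48329 - 23615/(-12716))/(-19332 + (8 + 4*(-20)²)) = (-48329 - 23615*(-1/12716))/(-19332 + (8 + 4*400)) = (-48329 + 23615/12716)/(-19332 + (8 + 1600)) = -614527949/(12716*(-19332 + 1608)) = -614527949/12716/(-17724) = -614527949/12716*(-1/17724) = 87789707/32196912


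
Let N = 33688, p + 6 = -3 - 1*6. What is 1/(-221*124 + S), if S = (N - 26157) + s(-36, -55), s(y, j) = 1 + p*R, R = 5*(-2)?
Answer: -1/19722 ≈ -5.0705e-5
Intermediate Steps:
p = -15 (p = -6 + (-3 - 1*6) = -6 + (-3 - 6) = -6 - 9 = -15)
R = -10
s(y, j) = 151 (s(y, j) = 1 - 15*(-10) = 1 + 150 = 151)
S = 7682 (S = (33688 - 26157) + 151 = 7531 + 151 = 7682)
1/(-221*124 + S) = 1/(-221*124 + 7682) = 1/(-27404 + 7682) = 1/(-19722) = -1/19722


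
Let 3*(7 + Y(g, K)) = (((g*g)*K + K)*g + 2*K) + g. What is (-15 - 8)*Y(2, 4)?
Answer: -667/3 ≈ -222.33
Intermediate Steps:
Y(g, K) = -7 + g/3 + 2*K/3 + g*(K + K*g²)/3 (Y(g, K) = -7 + ((((g*g)*K + K)*g + 2*K) + g)/3 = -7 + (((g²*K + K)*g + 2*K) + g)/3 = -7 + (((K*g² + K)*g + 2*K) + g)/3 = -7 + (((K + K*g²)*g + 2*K) + g)/3 = -7 + ((g*(K + K*g²) + 2*K) + g)/3 = -7 + ((2*K + g*(K + K*g²)) + g)/3 = -7 + (g + 2*K + g*(K + K*g²))/3 = -7 + (g/3 + 2*K/3 + g*(K + K*g²)/3) = -7 + g/3 + 2*K/3 + g*(K + K*g²)/3)
(-15 - 8)*Y(2, 4) = (-15 - 8)*(-7 + (⅓)*2 + (⅔)*4 + (⅓)*4*2 + (⅓)*4*2³) = -23*(-7 + ⅔ + 8/3 + 8/3 + (⅓)*4*8) = -23*(-7 + ⅔ + 8/3 + 8/3 + 32/3) = -23*29/3 = -667/3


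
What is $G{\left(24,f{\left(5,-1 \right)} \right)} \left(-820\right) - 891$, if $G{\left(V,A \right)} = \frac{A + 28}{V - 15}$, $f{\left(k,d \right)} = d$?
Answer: $-3351$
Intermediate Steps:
$G{\left(V,A \right)} = \frac{28 + A}{-15 + V}$
$G{\left(24,f{\left(5,-1 \right)} \right)} \left(-820\right) - 891 = \frac{28 - 1}{-15 + 24} \left(-820\right) - 891 = \frac{1}{9} \cdot 27 \left(-820\right) - 891 = 3 \left(-820\right) - 891 = -2460 - 891 = -3351$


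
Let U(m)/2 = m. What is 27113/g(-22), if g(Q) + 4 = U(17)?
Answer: 27113/30 ≈ 903.77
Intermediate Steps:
U(m) = 2*m
g(Q) = 30 (g(Q) = -4 + 2*17 = -4 + 34 = 30)
27113/g(-22) = 27113/30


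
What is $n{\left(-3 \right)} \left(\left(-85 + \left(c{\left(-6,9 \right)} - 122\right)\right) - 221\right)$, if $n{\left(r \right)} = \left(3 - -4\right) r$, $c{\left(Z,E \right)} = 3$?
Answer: $8925$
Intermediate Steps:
$n{\left(r \right)} = 7 r$ ($n{\left(r \right)} = \left(3 + 4\right) r = 7 r$)
$n{\left(-3 \right)} \left(\left(-85 + \left(c{\left(-6,9 \right)} - 122\right)\right) - 221\right) = 7 \left(-3\right) \left(\left(-85 + \left(3 - 122\right)\right) - 221\right) = - 21 \left(\left(-85 - 119\right) - 221\right) = - 21 \left(-204 - 221\right) = \left(-21\right) \left(-425\right) = 8925$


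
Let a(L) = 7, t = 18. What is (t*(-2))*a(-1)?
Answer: -252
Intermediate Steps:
(t*(-2))*a(-1) = (18*(-2))*7 = -36*7 = -252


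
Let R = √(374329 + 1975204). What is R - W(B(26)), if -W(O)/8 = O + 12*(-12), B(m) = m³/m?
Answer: 4256 + √2349533 ≈ 5788.8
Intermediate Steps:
B(m) = m²
R = √2349533 ≈ 1532.8
W(O) = 1152 - 8*O (W(O) = -8*(O + 12*(-12)) = -8*(O - 144) = -8*(-144 + O) = 1152 - 8*O)
R - W(B(26)) = √2349533 - (1152 - 8*26²) = √2349533 - (1152 - 8*676) = √2349533 - (1152 - 5408) = √2349533 - 1*(-4256) = √2349533 + 4256 = 4256 + √2349533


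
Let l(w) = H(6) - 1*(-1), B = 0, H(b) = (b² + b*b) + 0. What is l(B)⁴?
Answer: 28398241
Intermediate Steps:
H(b) = 2*b² (H(b) = (b² + b²) + 0 = 2*b² + 0 = 2*b²)
l(w) = 73 (l(w) = 2*6² - 1*(-1) = 2*36 + 1 = 72 + 1 = 73)
l(B)⁴ = 73⁴ = 28398241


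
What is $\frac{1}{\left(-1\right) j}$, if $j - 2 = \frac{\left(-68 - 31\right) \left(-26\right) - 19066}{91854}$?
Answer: $- \frac{6561}{11944} \approx -0.54931$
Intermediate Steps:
$j = \frac{11944}{6561}$ ($j = 2 + \frac{\left(-68 - 31\right) \left(-26\right) - 19066}{91854} = 2 + \left(\left(-99\right) \left(-26\right) - 19066\right) \frac{1}{91854} = 2 + \left(2574 - 19066\right) \frac{1}{91854} = 2 - \frac{1178}{6561} = \frac{11944}{6561} \approx 1.8205$)
$\frac{1}{\left(-1\right) j} = \frac{1}{\left(-1\right) \frac{11944}{6561}} = \frac{1}{- \frac{11944}{6561}} = - \frac{6561}{11944}$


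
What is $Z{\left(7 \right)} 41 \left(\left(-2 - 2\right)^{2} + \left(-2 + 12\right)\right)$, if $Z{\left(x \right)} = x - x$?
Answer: $0$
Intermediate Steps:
$Z{\left(x \right)} = 0$
$Z{\left(7 \right)} 41 \left(\left(-2 - 2\right)^{2} + \left(-2 + 12\right)\right) = 0 \cdot 41 \left(\left(-2 - 2\right)^{2} + \left(-2 + 12\right)\right) = 0 \left(\left(-4\right)^{2} + 10\right) = 0 \left(16 + 10\right) = 0 \cdot 26 = 0$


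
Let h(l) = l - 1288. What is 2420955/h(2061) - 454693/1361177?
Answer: 3294996786346/1052189821 ≈ 3131.6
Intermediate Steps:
h(l) = -1288 + l
2420955/h(2061) - 454693/1361177 = 2420955/(-1288 + 2061) - 454693/1361177 = 2420955/773 - 454693*1/1361177 = 2420955*(1/773) - 454693/1361177 = 2420955/773 - 454693/1361177 = 3294996786346/1052189821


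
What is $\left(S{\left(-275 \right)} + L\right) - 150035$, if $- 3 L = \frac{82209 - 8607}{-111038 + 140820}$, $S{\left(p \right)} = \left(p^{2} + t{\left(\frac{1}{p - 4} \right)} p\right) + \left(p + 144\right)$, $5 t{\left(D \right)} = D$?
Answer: $- \frac{309689822137}{4154589} \approx -74542.0$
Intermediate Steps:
$t{\left(D \right)} = \frac{D}{5}$
$S{\left(p \right)} = 144 + p + p^{2} + \frac{p}{5 \left(-4 + p\right)}$ ($S{\left(p \right)} = \left(p^{2} + \frac{1}{5 \left(p - 4\right)} p\right) + \left(p + 144\right) = \left(p^{2} + \frac{1}{5 \left(-4 + p\right)} p\right) + \left(144 + p\right) = \left(p^{2} + \frac{p}{5 \left(-4 + p\right)}\right) + \left(144 + p\right) = 144 + p + p^{2} + \frac{p}{5 \left(-4 + p\right)}$)
$L = - \frac{12267}{14891}$ ($L = - \frac{\left(82209 - 8607\right) \frac{1}{-111038 + 140820}}{3} = - \frac{73602 \cdot \frac{1}{29782}}{3} = \left(- \frac{1}{3}\right) \frac{36801}{14891} = - \frac{12267}{14891} \approx -0.82379$)
$\left(S{\left(-275 \right)} + L\right) - 150035 = \left(\frac{\frac{1}{5} \left(-275\right) + \left(-4 - 275\right) \left(144 - 275 + \left(-275\right)^{2}\right)}{-4 - 275} - \frac{12267}{14891}\right) - 150035 = \left(\frac{-55 - 279 \left(144 - 275 + 75625\right)}{-279} - \frac{12267}{14891}\right) - 150035 = \left(- \frac{-55 - 21062826}{279} - \frac{12267}{14891}\right) - 150035 = \left(\left(- \frac{1}{279}\right) \left(-21062881\right) - \frac{12267}{14891}\right) - 150035 = \left(\frac{21062881}{279} - \frac{12267}{14891}\right) - 150035 = \frac{313643938478}{4154589} - 150035 = - \frac{309689822137}{4154589}$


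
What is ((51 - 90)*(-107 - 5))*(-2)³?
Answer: -34944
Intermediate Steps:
((51 - 90)*(-107 - 5))*(-2)³ = -39*(-112)*(-8) = 4368*(-8) = -34944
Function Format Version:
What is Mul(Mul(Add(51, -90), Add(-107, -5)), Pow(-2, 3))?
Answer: -34944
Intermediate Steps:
Mul(Mul(Add(51, -90), Add(-107, -5)), Pow(-2, 3)) = Mul(Mul(-39, -112), -8) = Mul(4368, -8) = -34944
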